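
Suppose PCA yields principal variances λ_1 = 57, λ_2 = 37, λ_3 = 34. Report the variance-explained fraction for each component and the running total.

Step 1 — total variance = trace(Sigma) = Σ λ_i = 57 + 37 + 34 = 128.

Step 2 — fraction explained by component i = λ_i / Σ λ:
  PC1: 57/128 = 0.4453
  PC2: 37/128 = 0.2891
  PC3: 34/128 = 0.2656

Step 3 — cumulative fraction after k components = (λ_1 + ... + λ_k) / Σ λ:
  k = 1: 57/128 = 0.4453
  k = 2: (57 + 37)/128 = 94/128 = 0.7344
  k = 3: (57 + 37 + 34)/128 = 128/128 = 1

Summary (fraction, with percent):

explained: PC1 0.4453 (44.53%), PC2 0.2891 (28.91%), PC3 0.2656 (26.56%);  cumulative: 0.4453, 0.7344, 1


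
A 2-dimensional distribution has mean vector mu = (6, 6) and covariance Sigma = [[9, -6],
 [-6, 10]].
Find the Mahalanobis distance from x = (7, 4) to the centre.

Step 1 — centre the observation: (x - mu) = (1, -2).

Step 2 — invert Sigma. det(Sigma) = 9·10 - (-6)² = 54.
  Sigma^{-1} = (1/det) · [[d, -b], [-b, a]] = [[0.1852, 0.1111],
 [0.1111, 0.1667]].

Step 3 — form the quadratic (x - mu)^T · Sigma^{-1} · (x - mu):
  Sigma^{-1} · (x - mu) = (-0.037, -0.2222).
  (x - mu)^T · [Sigma^{-1} · (x - mu)] = (1)·(-0.037) + (-2)·(-0.2222) = 0.4074.

Step 4 — take square root: d = √(0.4074) ≈ 0.6383.

d(x, mu) = √(0.4074) ≈ 0.6383


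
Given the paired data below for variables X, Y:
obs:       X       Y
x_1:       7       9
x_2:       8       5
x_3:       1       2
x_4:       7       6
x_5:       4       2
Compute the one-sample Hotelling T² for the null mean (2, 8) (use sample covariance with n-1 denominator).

Step 1 — sample mean vector:
  mean(X) = (7 + 8 + 1 + 7 + 4) / 5 = 27/5 = 5.4
  mean(Y) = (9 + 5 + 2 + 6 + 2) / 5 = 24/5 = 4.8
  x̄ = (5.4, 4.8),  deviation x̄ - mu_0 = (5.4, 4.8) - (2, 8) = (3.4, -3.2).

Step 2 — sample covariance matrix, S[i,j] = (1/(n-1)) · Σ_k (x_{k,i} - mean_i) · (x_{k,j} - mean_j), divisor n-1 = 4:
  S[X,X] = ((1.6)·(1.6) + (2.6)·(2.6) + (-4.4)·(-4.4) + (1.6)·(1.6) + (-1.4)·(-1.4)) / 4 = 33.2/4 = 8.3
  S[X,Y] = ((1.6)·(4.2) + (2.6)·(0.2) + (-4.4)·(-2.8) + (1.6)·(1.2) + (-1.4)·(-2.8)) / 4 = 25.4/4 = 6.35
  S[Y,Y] = ((4.2)·(4.2) + (0.2)·(0.2) + (-2.8)·(-2.8) + (1.2)·(1.2) + (-2.8)·(-2.8)) / 4 = 34.8/4 = 8.7
  S = [[8.3, 6.35],
 [6.35, 8.7]].

Step 3 — invert S. det(S) = 8.3·8.7 - (6.35)² = 31.8875.
  S^{-1} = (1/det) · [[d, -b], [-b, a]] = [[0.2728, -0.1991],
 [-0.1991, 0.2603]].

Step 4 — quadratic form (x̄ - mu_0)^T · S^{-1} · (x̄ - mu_0):
  S^{-1} · (x̄ - mu_0) = (1.5649, -1.51),
  (x̄ - mu_0)^T · [...] = (3.4)·(1.5649) + (-3.2)·(-1.51) = 10.1526.

Step 5 — scale by n: T² = 5 · 10.1526 = 50.7628.

T² ≈ 50.7628


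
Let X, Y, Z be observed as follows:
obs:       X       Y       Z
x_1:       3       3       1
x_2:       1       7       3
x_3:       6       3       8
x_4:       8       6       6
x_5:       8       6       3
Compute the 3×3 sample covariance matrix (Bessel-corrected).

Step 1 — column means:
  mean(X) = (3 + 1 + 6 + 8 + 8) / 5 = 26/5 = 5.2
  mean(Y) = (3 + 7 + 3 + 6 + 6) / 5 = 25/5 = 5
  mean(Z) = (1 + 3 + 8 + 6 + 3) / 5 = 21/5 = 4.2

Step 2 — sample covariance S[i,j] = (1/(n-1)) · Σ_k (x_{k,i} - mean_i) · (x_{k,j} - mean_j), with n-1 = 4.
  S[X,X] = ((-2.2)·(-2.2) + (-4.2)·(-4.2) + (0.8)·(0.8) + (2.8)·(2.8) + (2.8)·(2.8)) / 4 = 38.8/4 = 9.7
  S[X,Y] = ((-2.2)·(-2) + (-4.2)·(2) + (0.8)·(-2) + (2.8)·(1) + (2.8)·(1)) / 4 = 0/4 = 0
  S[X,Z] = ((-2.2)·(-3.2) + (-4.2)·(-1.2) + (0.8)·(3.8) + (2.8)·(1.8) + (2.8)·(-1.2)) / 4 = 16.8/4 = 4.2
  S[Y,Y] = ((-2)·(-2) + (2)·(2) + (-2)·(-2) + (1)·(1) + (1)·(1)) / 4 = 14/4 = 3.5
  S[Y,Z] = ((-2)·(-3.2) + (2)·(-1.2) + (-2)·(3.8) + (1)·(1.8) + (1)·(-1.2)) / 4 = -3/4 = -0.75
  S[Z,Z] = ((-3.2)·(-3.2) + (-1.2)·(-1.2) + (3.8)·(3.8) + (1.8)·(1.8) + (-1.2)·(-1.2)) / 4 = 30.8/4 = 7.7

S is symmetric (S[j,i] = S[i,j]). Assembling:

S = [[9.7, 0, 4.2],
 [0, 3.5, -0.75],
 [4.2, -0.75, 7.7]]


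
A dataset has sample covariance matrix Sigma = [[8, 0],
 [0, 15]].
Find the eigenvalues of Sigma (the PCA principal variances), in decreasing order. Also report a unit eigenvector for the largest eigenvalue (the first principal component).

Step 1 — characteristic polynomial of 2×2 Sigma:
  det(Sigma - λI) = λ² - trace · λ + det = 0.
  trace = 8 + 15 = 23, det = 8·15 - (0)² = 120.
Step 2 — discriminant:
  Δ = trace² - 4·det = 529 - 480 = 49.
Step 3 — eigenvalues:
  λ = (trace ± √Δ)/2 = (23 ± 7)/2,
  λ_1 = 15,  λ_2 = 8.

Step 4 — unit eigenvector for λ_1: Sigma is diagonal, so its eigenvectors are the coordinate axes. λ_1 = 15 is the diagonal entry on the second coordinate axis, hence
  v_1 = (0, 1) (||v_1|| = 1).

λ_1 = 15,  λ_2 = 8;  v_1 ≈ (0, 1)


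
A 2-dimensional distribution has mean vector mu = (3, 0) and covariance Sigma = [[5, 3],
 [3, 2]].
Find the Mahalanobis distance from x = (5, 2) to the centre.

Step 1 — centre the observation: (x - mu) = (2, 2).

Step 2 — invert Sigma. det(Sigma) = 5·2 - (3)² = 1.
  Sigma^{-1} = (1/det) · [[d, -b], [-b, a]] = [[2, -3],
 [-3, 5]].

Step 3 — form the quadratic (x - mu)^T · Sigma^{-1} · (x - mu):
  Sigma^{-1} · (x - mu) = (-2, 4).
  (x - mu)^T · [Sigma^{-1} · (x - mu)] = (2)·(-2) + (2)·(4) = 4.

Step 4 — take square root: d = √(4) ≈ 2.

d(x, mu) = √(4) ≈ 2


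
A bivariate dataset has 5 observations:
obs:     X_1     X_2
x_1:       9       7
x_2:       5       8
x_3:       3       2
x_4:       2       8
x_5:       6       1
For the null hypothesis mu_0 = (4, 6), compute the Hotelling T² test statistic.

Step 1 — sample mean vector:
  mean(X_1) = (9 + 5 + 3 + 2 + 6) / 5 = 25/5 = 5
  mean(X_2) = (7 + 8 + 2 + 8 + 1) / 5 = 26/5 = 5.2
  x̄ = (5, 5.2),  deviation x̄ - mu_0 = (5, 5.2) - (4, 6) = (1, -0.8).

Step 2 — sample covariance matrix, S[i,j] = (1/(n-1)) · Σ_k (x_{k,i} - mean_i) · (x_{k,j} - mean_j), divisor n-1 = 4:
  S[X_1,X_1] = ((4)·(4) + (0)·(0) + (-2)·(-2) + (-3)·(-3) + (1)·(1)) / 4 = 30/4 = 7.5
  S[X_1,X_2] = ((4)·(1.8) + (0)·(2.8) + (-2)·(-3.2) + (-3)·(2.8) + (1)·(-4.2)) / 4 = 1/4 = 0.25
  S[X_2,X_2] = ((1.8)·(1.8) + (2.8)·(2.8) + (-3.2)·(-3.2) + (2.8)·(2.8) + (-4.2)·(-4.2)) / 4 = 46.8/4 = 11.7
  S = [[7.5, 0.25],
 [0.25, 11.7]].

Step 3 — invert S. det(S) = 7.5·11.7 - (0.25)² = 87.6875.
  S^{-1} = (1/det) · [[d, -b], [-b, a]] = [[0.1334, -0.0029],
 [-0.0029, 0.0855]].

Step 4 — quadratic form (x̄ - mu_0)^T · S^{-1} · (x̄ - mu_0):
  S^{-1} · (x̄ - mu_0) = (0.1357, -0.0713),
  (x̄ - mu_0)^T · [...] = (1)·(0.1357) + (-0.8)·(-0.0713) = 0.1927.

Step 5 — scale by n: T² = 5 · 0.1927 = 0.9636.

T² ≈ 0.9636


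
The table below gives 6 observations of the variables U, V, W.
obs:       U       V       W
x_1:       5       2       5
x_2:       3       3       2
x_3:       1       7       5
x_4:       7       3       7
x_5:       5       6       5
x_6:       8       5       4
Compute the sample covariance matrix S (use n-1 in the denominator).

Step 1 — column means:
  mean(U) = (5 + 3 + 1 + 7 + 5 + 8) / 6 = 29/6 = 4.8333
  mean(V) = (2 + 3 + 7 + 3 + 6 + 5) / 6 = 26/6 = 4.3333
  mean(W) = (5 + 2 + 5 + 7 + 5 + 4) / 6 = 28/6 = 4.6667

Step 2 — sample covariance S[i,j] = (1/(n-1)) · Σ_k (x_{k,i} - mean_i) · (x_{k,j} - mean_j), with n-1 = 5.
  S[U,U] = ((0.1667)·(0.1667) + (-1.8333)·(-1.8333) + (-3.8333)·(-3.8333) + (2.1667)·(2.1667) + (0.1667)·(0.1667) + (3.1667)·(3.1667)) / 5 = 32.8333/5 = 6.5667
  S[U,V] = ((0.1667)·(-2.3333) + (-1.8333)·(-1.3333) + (-3.8333)·(2.6667) + (2.1667)·(-1.3333) + (0.1667)·(1.6667) + (3.1667)·(0.6667)) / 5 = -8.6667/5 = -1.7333
  S[U,W] = ((0.1667)·(0.3333) + (-1.8333)·(-2.6667) + (-3.8333)·(0.3333) + (2.1667)·(2.3333) + (0.1667)·(0.3333) + (3.1667)·(-0.6667)) / 5 = 6.6667/5 = 1.3333
  S[V,V] = ((-2.3333)·(-2.3333) + (-1.3333)·(-1.3333) + (2.6667)·(2.6667) + (-1.3333)·(-1.3333) + (1.6667)·(1.6667) + (0.6667)·(0.6667)) / 5 = 19.3333/5 = 3.8667
  S[V,W] = ((-2.3333)·(0.3333) + (-1.3333)·(-2.6667) + (2.6667)·(0.3333) + (-1.3333)·(2.3333) + (1.6667)·(0.3333) + (0.6667)·(-0.6667)) / 5 = 0.6667/5 = 0.1333
  S[W,W] = ((0.3333)·(0.3333) + (-2.6667)·(-2.6667) + (0.3333)·(0.3333) + (2.3333)·(2.3333) + (0.3333)·(0.3333) + (-0.6667)·(-0.6667)) / 5 = 13.3333/5 = 2.6667

S is symmetric (S[j,i] = S[i,j]). Assembling:

S = [[6.5667, -1.7333, 1.3333],
 [-1.7333, 3.8667, 0.1333],
 [1.3333, 0.1333, 2.6667]]


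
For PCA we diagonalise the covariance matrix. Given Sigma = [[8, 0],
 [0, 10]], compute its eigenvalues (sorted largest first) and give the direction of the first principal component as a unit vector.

Step 1 — characteristic polynomial of 2×2 Sigma:
  det(Sigma - λI) = λ² - trace · λ + det = 0.
  trace = 8 + 10 = 18, det = 8·10 - (0)² = 80.
Step 2 — discriminant:
  Δ = trace² - 4·det = 324 - 320 = 4.
Step 3 — eigenvalues:
  λ = (trace ± √Δ)/2 = (18 ± 2)/2,
  λ_1 = 10,  λ_2 = 8.

Step 4 — unit eigenvector for λ_1: Sigma is diagonal, so its eigenvectors are the coordinate axes. λ_1 = 10 is the diagonal entry on the second coordinate axis, hence
  v_1 = (0, 1) (||v_1|| = 1).

λ_1 = 10,  λ_2 = 8;  v_1 ≈ (0, 1)


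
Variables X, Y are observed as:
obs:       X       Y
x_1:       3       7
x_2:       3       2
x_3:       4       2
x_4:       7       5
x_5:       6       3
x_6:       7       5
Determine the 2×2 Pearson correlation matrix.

Step 1 — column means:
  mean(X) = (3 + 3 + 4 + 7 + 6 + 7) / 6 = 30/6 = 5
  mean(Y) = (7 + 2 + 2 + 5 + 3 + 5) / 6 = 24/6 = 4

Step 2 — sample variances and covariances s[i,j] = (1/(n-1)) · Σ_k (x_{k,i} - mean_i) · (x_{k,j} - mean_j), with n-1 = 5:
  s[X,X] = ((-2)·(-2) + (-2)·(-2) + (-1)·(-1) + (2)·(2) + (1)·(1) + (2)·(2)) / 5 = 18/5 = 3.6
  s[X,Y] = ((-2)·(3) + (-2)·(-2) + (-1)·(-2) + (2)·(1) + (1)·(-1) + (2)·(1)) / 5 = 3/5 = 0.6
  s[Y,Y] = ((3)·(3) + (-2)·(-2) + (-2)·(-2) + (1)·(1) + (-1)·(-1) + (1)·(1)) / 5 = 20/5 = 4
  Sample standard deviations s_i = √(s[i,i]):
  s(X) = √(3.6) = 1.8974
  s(Y) = √(4) = 2

Step 3 — r_{ij} = s_{ij} / (s_i · s_j):
  r[X,X] = 1 (diagonal).
  r[X,Y] = 0.6 / (1.8974 · 2) = 0.6 / 3.7947 = 0.1581
  r[Y,Y] = 1 (diagonal).

R is symmetric with unit diagonal. Assembling:

R = [[1, 0.1581],
 [0.1581, 1]]


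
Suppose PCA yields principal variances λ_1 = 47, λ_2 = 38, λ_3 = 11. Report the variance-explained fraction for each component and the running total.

Step 1 — total variance = trace(Sigma) = Σ λ_i = 47 + 38 + 11 = 96.

Step 2 — fraction explained by component i = λ_i / Σ λ:
  PC1: 47/96 = 0.4896
  PC2: 38/96 = 0.3958
  PC3: 11/96 = 0.1146

Step 3 — cumulative fraction after k components = (λ_1 + ... + λ_k) / Σ λ:
  k = 1: 47/96 = 0.4896
  k = 2: (47 + 38)/96 = 85/96 = 0.8854
  k = 3: (47 + 38 + 11)/96 = 96/96 = 1

Summary (fraction, with percent):

explained: PC1 0.4896 (48.96%), PC2 0.3958 (39.58%), PC3 0.1146 (11.46%);  cumulative: 0.4896, 0.8854, 1


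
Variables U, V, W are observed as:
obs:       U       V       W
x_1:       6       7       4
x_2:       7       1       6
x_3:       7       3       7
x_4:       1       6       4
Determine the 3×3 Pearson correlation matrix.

Step 1 — column means:
  mean(U) = (6 + 7 + 7 + 1) / 4 = 21/4 = 5.25
  mean(V) = (7 + 1 + 3 + 6) / 4 = 17/4 = 4.25
  mean(W) = (4 + 6 + 7 + 4) / 4 = 21/4 = 5.25

Step 2 — sample variances and covariances s[i,j] = (1/(n-1)) · Σ_k (x_{k,i} - mean_i) · (x_{k,j} - mean_j), with n-1 = 3:
  s[U,U] = ((0.75)·(0.75) + (1.75)·(1.75) + (1.75)·(1.75) + (-4.25)·(-4.25)) / 3 = 24.75/3 = 8.25
  s[U,V] = ((0.75)·(2.75) + (1.75)·(-3.25) + (1.75)·(-1.25) + (-4.25)·(1.75)) / 3 = -13.25/3 = -4.4167
  s[U,W] = ((0.75)·(-1.25) + (1.75)·(0.75) + (1.75)·(1.75) + (-4.25)·(-1.25)) / 3 = 8.75/3 = 2.9167
  s[V,V] = ((2.75)·(2.75) + (-3.25)·(-3.25) + (-1.25)·(-1.25) + (1.75)·(1.75)) / 3 = 22.75/3 = 7.5833
  s[V,W] = ((2.75)·(-1.25) + (-3.25)·(0.75) + (-1.25)·(1.75) + (1.75)·(-1.25)) / 3 = -10.25/3 = -3.4167
  s[W,W] = ((-1.25)·(-1.25) + (0.75)·(0.75) + (1.75)·(1.75) + (-1.25)·(-1.25)) / 3 = 6.75/3 = 2.25
  Sample standard deviations s_i = √(s[i,i]):
  s(U) = √(8.25) = 2.8723
  s(V) = √(7.5833) = 2.7538
  s(W) = √(2.25) = 1.5

Step 3 — r_{ij} = s_{ij} / (s_i · s_j):
  r[U,U] = 1 (diagonal).
  r[U,V] = -4.4167 / (2.8723 · 2.7538) = -4.4167 / 7.9096 = -0.5584
  r[U,W] = 2.9167 / (2.8723 · 1.5) = 2.9167 / 4.3084 = 0.677
  r[V,V] = 1 (diagonal).
  r[V,W] = -3.4167 / (2.7538 · 1.5) = -3.4167 / 4.1307 = -0.8271
  r[W,W] = 1 (diagonal).

R is symmetric with unit diagonal. Assembling:

R = [[1, -0.5584, 0.677],
 [-0.5584, 1, -0.8271],
 [0.677, -0.8271, 1]]


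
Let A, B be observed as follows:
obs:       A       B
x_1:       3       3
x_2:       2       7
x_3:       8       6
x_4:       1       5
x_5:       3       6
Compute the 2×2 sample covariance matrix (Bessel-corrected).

Step 1 — column means:
  mean(A) = (3 + 2 + 8 + 1 + 3) / 5 = 17/5 = 3.4
  mean(B) = (3 + 7 + 6 + 5 + 6) / 5 = 27/5 = 5.4

Step 2 — sample covariance S[i,j] = (1/(n-1)) · Σ_k (x_{k,i} - mean_i) · (x_{k,j} - mean_j), with n-1 = 4.
  S[A,A] = ((-0.4)·(-0.4) + (-1.4)·(-1.4) + (4.6)·(4.6) + (-2.4)·(-2.4) + (-0.4)·(-0.4)) / 4 = 29.2/4 = 7.3
  S[A,B] = ((-0.4)·(-2.4) + (-1.4)·(1.6) + (4.6)·(0.6) + (-2.4)·(-0.4) + (-0.4)·(0.6)) / 4 = 2.2/4 = 0.55
  S[B,B] = ((-2.4)·(-2.4) + (1.6)·(1.6) + (0.6)·(0.6) + (-0.4)·(-0.4) + (0.6)·(0.6)) / 4 = 9.2/4 = 2.3

S is symmetric (S[j,i] = S[i,j]). Assembling:

S = [[7.3, 0.55],
 [0.55, 2.3]]


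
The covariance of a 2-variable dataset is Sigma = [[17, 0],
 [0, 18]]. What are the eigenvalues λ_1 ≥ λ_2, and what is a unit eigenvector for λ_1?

Step 1 — characteristic polynomial of 2×2 Sigma:
  det(Sigma - λI) = λ² - trace · λ + det = 0.
  trace = 17 + 18 = 35, det = 17·18 - (0)² = 306.
Step 2 — discriminant:
  Δ = trace² - 4·det = 1225 - 1224 = 1.
Step 3 — eigenvalues:
  λ = (trace ± √Δ)/2 = (35 ± 1)/2,
  λ_1 = 18,  λ_2 = 17.

Step 4 — unit eigenvector for λ_1: Sigma is diagonal, so its eigenvectors are the coordinate axes. λ_1 = 18 is the diagonal entry on the second coordinate axis, hence
  v_1 = (0, 1) (||v_1|| = 1).

λ_1 = 18,  λ_2 = 17;  v_1 ≈ (0, 1)


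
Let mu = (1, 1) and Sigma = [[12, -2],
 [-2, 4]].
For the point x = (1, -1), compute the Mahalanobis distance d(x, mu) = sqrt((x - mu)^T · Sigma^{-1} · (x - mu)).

Step 1 — centre the observation: (x - mu) = (0, -2).

Step 2 — invert Sigma. det(Sigma) = 12·4 - (-2)² = 44.
  Sigma^{-1} = (1/det) · [[d, -b], [-b, a]] = [[0.0909, 0.0455],
 [0.0455, 0.2727]].

Step 3 — form the quadratic (x - mu)^T · Sigma^{-1} · (x - mu):
  Sigma^{-1} · (x - mu) = (-0.0909, -0.5455).
  (x - mu)^T · [Sigma^{-1} · (x - mu)] = (0)·(-0.0909) + (-2)·(-0.5455) = 1.0909.

Step 4 — take square root: d = √(1.0909) ≈ 1.0445.

d(x, mu) = √(1.0909) ≈ 1.0445


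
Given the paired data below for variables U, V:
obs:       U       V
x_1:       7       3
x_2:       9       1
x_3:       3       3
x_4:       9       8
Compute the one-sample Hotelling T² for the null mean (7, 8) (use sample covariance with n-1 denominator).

Step 1 — sample mean vector:
  mean(U) = (7 + 9 + 3 + 9) / 4 = 28/4 = 7
  mean(V) = (3 + 1 + 3 + 8) / 4 = 15/4 = 3.75
  x̄ = (7, 3.75),  deviation x̄ - mu_0 = (7, 3.75) - (7, 8) = (0, -4.25).

Step 2 — sample covariance matrix, S[i,j] = (1/(n-1)) · Σ_k (x_{k,i} - mean_i) · (x_{k,j} - mean_j), divisor n-1 = 3:
  S[U,U] = ((0)·(0) + (2)·(2) + (-4)·(-4) + (2)·(2)) / 3 = 24/3 = 8
  S[U,V] = ((0)·(-0.75) + (2)·(-2.75) + (-4)·(-0.75) + (2)·(4.25)) / 3 = 6/3 = 2
  S[V,V] = ((-0.75)·(-0.75) + (-2.75)·(-2.75) + (-0.75)·(-0.75) + (4.25)·(4.25)) / 3 = 26.75/3 = 8.9167
  S = [[8, 2],
 [2, 8.9167]].

Step 3 — invert S. det(S) = 8·8.9167 - (2)² = 67.3333.
  S^{-1} = (1/det) · [[d, -b], [-b, a]] = [[0.1324, -0.0297],
 [-0.0297, 0.1188]].

Step 4 — quadratic form (x̄ - mu_0)^T · S^{-1} · (x̄ - mu_0):
  S^{-1} · (x̄ - mu_0) = (0.1262, -0.505),
  (x̄ - mu_0)^T · [...] = (0)·(0.1262) + (-4.25)·(-0.505) = 2.146.

Step 5 — scale by n: T² = 4 · 2.146 = 8.5842.

T² ≈ 8.5842


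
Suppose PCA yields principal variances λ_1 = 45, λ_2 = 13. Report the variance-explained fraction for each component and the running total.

Step 1 — total variance = trace(Sigma) = Σ λ_i = 45 + 13 = 58.

Step 2 — fraction explained by component i = λ_i / Σ λ:
  PC1: 45/58 = 0.7759
  PC2: 13/58 = 0.2241

Step 3 — cumulative fraction after k components = (λ_1 + ... + λ_k) / Σ λ:
  k = 1: 45/58 = 0.7759
  k = 2: (45 + 13)/58 = 58/58 = 1

Summary (fraction, with percent):

explained: PC1 0.7759 (77.59%), PC2 0.2241 (22.41%);  cumulative: 0.7759, 1


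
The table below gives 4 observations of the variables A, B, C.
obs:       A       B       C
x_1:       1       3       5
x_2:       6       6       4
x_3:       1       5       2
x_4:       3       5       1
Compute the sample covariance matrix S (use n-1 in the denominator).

Step 1 — column means:
  mean(A) = (1 + 6 + 1 + 3) / 4 = 11/4 = 2.75
  mean(B) = (3 + 6 + 5 + 5) / 4 = 19/4 = 4.75
  mean(C) = (5 + 4 + 2 + 1) / 4 = 12/4 = 3

Step 2 — sample covariance S[i,j] = (1/(n-1)) · Σ_k (x_{k,i} - mean_i) · (x_{k,j} - mean_j), with n-1 = 3.
  S[A,A] = ((-1.75)·(-1.75) + (3.25)·(3.25) + (-1.75)·(-1.75) + (0.25)·(0.25)) / 3 = 16.75/3 = 5.5833
  S[A,B] = ((-1.75)·(-1.75) + (3.25)·(1.25) + (-1.75)·(0.25) + (0.25)·(0.25)) / 3 = 6.75/3 = 2.25
  S[A,C] = ((-1.75)·(2) + (3.25)·(1) + (-1.75)·(-1) + (0.25)·(-2)) / 3 = 1/3 = 0.3333
  S[B,B] = ((-1.75)·(-1.75) + (1.25)·(1.25) + (0.25)·(0.25) + (0.25)·(0.25)) / 3 = 4.75/3 = 1.5833
  S[B,C] = ((-1.75)·(2) + (1.25)·(1) + (0.25)·(-1) + (0.25)·(-2)) / 3 = -3/3 = -1
  S[C,C] = ((2)·(2) + (1)·(1) + (-1)·(-1) + (-2)·(-2)) / 3 = 10/3 = 3.3333

S is symmetric (S[j,i] = S[i,j]). Assembling:

S = [[5.5833, 2.25, 0.3333],
 [2.25, 1.5833, -1],
 [0.3333, -1, 3.3333]]


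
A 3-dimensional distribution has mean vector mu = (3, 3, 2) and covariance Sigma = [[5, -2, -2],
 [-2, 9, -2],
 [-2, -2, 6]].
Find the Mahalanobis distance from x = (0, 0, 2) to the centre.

Step 1 — centre the observation: (x - mu) = (-3, -3, 0).

Step 2 — invert Sigma (cofactor / det for 3×3, or solve directly):
  Sigma^{-1} = [[0.2874, 0.092, 0.1264],
 [0.092, 0.1494, 0.0805],
 [0.1264, 0.0805, 0.2356]].

Step 3 — form the quadratic (x - mu)^T · Sigma^{-1} · (x - mu):
  Sigma^{-1} · (x - mu) = (-1.1379, -0.7241, -0.6207).
  (x - mu)^T · [Sigma^{-1} · (x - mu)] = (-3)·(-1.1379) + (-3)·(-0.7241) + (0)·(-0.6207) = 5.5862.

Step 4 — take square root: d = √(5.5862) ≈ 2.3635.

d(x, mu) = √(5.5862) ≈ 2.3635


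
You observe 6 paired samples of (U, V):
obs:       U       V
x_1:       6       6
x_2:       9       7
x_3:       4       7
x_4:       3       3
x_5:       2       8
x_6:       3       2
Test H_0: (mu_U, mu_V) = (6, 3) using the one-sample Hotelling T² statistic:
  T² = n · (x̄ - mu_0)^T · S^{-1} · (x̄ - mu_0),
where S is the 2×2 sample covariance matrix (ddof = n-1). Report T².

Step 1 — sample mean vector:
  mean(U) = (6 + 9 + 4 + 3 + 2 + 3) / 6 = 27/6 = 4.5
  mean(V) = (6 + 7 + 7 + 3 + 8 + 2) / 6 = 33/6 = 5.5
  x̄ = (4.5, 5.5),  deviation x̄ - mu_0 = (4.5, 5.5) - (6, 3) = (-1.5, 2.5).

Step 2 — sample covariance matrix, S[i,j] = (1/(n-1)) · Σ_k (x_{k,i} - mean_i) · (x_{k,j} - mean_j), divisor n-1 = 5:
  S[U,U] = ((1.5)·(1.5) + (4.5)·(4.5) + (-0.5)·(-0.5) + (-1.5)·(-1.5) + (-2.5)·(-2.5) + (-1.5)·(-1.5)) / 5 = 33.5/5 = 6.7
  S[U,V] = ((1.5)·(0.5) + (4.5)·(1.5) + (-0.5)·(1.5) + (-1.5)·(-2.5) + (-2.5)·(2.5) + (-1.5)·(-3.5)) / 5 = 9.5/5 = 1.9
  S[V,V] = ((0.5)·(0.5) + (1.5)·(1.5) + (1.5)·(1.5) + (-2.5)·(-2.5) + (2.5)·(2.5) + (-3.5)·(-3.5)) / 5 = 29.5/5 = 5.9
  S = [[6.7, 1.9],
 [1.9, 5.9]].

Step 3 — invert S. det(S) = 6.7·5.9 - (1.9)² = 35.92.
  S^{-1} = (1/det) · [[d, -b], [-b, a]] = [[0.1643, -0.0529],
 [-0.0529, 0.1865]].

Step 4 — quadratic form (x̄ - mu_0)^T · S^{-1} · (x̄ - mu_0):
  S^{-1} · (x̄ - mu_0) = (-0.3786, 0.5457),
  (x̄ - mu_0)^T · [...] = (-1.5)·(-0.3786) + (2.5)·(0.5457) = 1.9321.

Step 5 — scale by n: T² = 6 · 1.9321 = 11.5924.

T² ≈ 11.5924


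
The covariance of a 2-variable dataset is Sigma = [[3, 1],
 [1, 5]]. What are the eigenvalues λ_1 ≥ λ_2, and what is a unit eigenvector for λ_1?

Step 1 — characteristic polynomial of 2×2 Sigma:
  det(Sigma - λI) = λ² - trace · λ + det = 0.
  trace = 3 + 5 = 8, det = 3·5 - (1)² = 14.
Step 2 — discriminant:
  Δ = trace² - 4·det = 64 - 56 = 8.
Step 3 — eigenvalues:
  λ = (trace ± √Δ)/2 = (8 ± 2.8284)/2,
  λ_1 = 5.4142,  λ_2 = 2.5858.

Step 4 — unit eigenvector for λ_1: solve (Sigma - λ_1 I)v = 0. First row:
  (3 - 5.4142)·v_x + (1)·v_y = 0, i.e. (-2.4142)·v_x + (1)·v_y = 0,
  so v ∝ (b, λ_1 - a) = (1, 2.4142) = u.
  ||u|| = √((1)² + (2.4142)²) = √(6.8284) ≈ 2.6131,
  v_1 = u/||u|| ≈ (0.3827, 0.9239) (||v_1|| = 1).

λ_1 = 5.4142,  λ_2 = 2.5858;  v_1 ≈ (0.3827, 0.9239)


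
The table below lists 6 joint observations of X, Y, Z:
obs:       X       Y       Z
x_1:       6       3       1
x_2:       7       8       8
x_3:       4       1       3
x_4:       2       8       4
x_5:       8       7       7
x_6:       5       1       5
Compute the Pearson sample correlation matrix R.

Step 1 — column means:
  mean(X) = (6 + 7 + 4 + 2 + 8 + 5) / 6 = 32/6 = 5.3333
  mean(Y) = (3 + 8 + 1 + 8 + 7 + 1) / 6 = 28/6 = 4.6667
  mean(Z) = (1 + 8 + 3 + 4 + 7 + 5) / 6 = 28/6 = 4.6667

Step 2 — sample variances and covariances s[i,j] = (1/(n-1)) · Σ_k (x_{k,i} - mean_i) · (x_{k,j} - mean_j), with n-1 = 5:
  s[X,X] = ((0.6667)·(0.6667) + (1.6667)·(1.6667) + (-1.3333)·(-1.3333) + (-3.3333)·(-3.3333) + (2.6667)·(2.6667) + (-0.3333)·(-0.3333)) / 5 = 23.3333/5 = 4.6667
  s[X,Y] = ((0.6667)·(-1.6667) + (1.6667)·(3.3333) + (-1.3333)·(-3.6667) + (-3.3333)·(3.3333) + (2.6667)·(2.3333) + (-0.3333)·(-3.6667)) / 5 = 5.6667/5 = 1.1333
  s[X,Z] = ((0.6667)·(-3.6667) + (1.6667)·(3.3333) + (-1.3333)·(-1.6667) + (-3.3333)·(-0.6667) + (2.6667)·(2.3333) + (-0.3333)·(0.3333)) / 5 = 13.6667/5 = 2.7333
  s[Y,Y] = ((-1.6667)·(-1.6667) + (3.3333)·(3.3333) + (-3.6667)·(-3.6667) + (3.3333)·(3.3333) + (2.3333)·(2.3333) + (-3.6667)·(-3.6667)) / 5 = 57.3333/5 = 11.4667
  s[Y,Z] = ((-1.6667)·(-3.6667) + (3.3333)·(3.3333) + (-3.6667)·(-1.6667) + (3.3333)·(-0.6667) + (2.3333)·(2.3333) + (-3.6667)·(0.3333)) / 5 = 25.3333/5 = 5.0667
  s[Z,Z] = ((-3.6667)·(-3.6667) + (3.3333)·(3.3333) + (-1.6667)·(-1.6667) + (-0.6667)·(-0.6667) + (2.3333)·(2.3333) + (0.3333)·(0.3333)) / 5 = 33.3333/5 = 6.6667
  Sample standard deviations s_i = √(s[i,i]):
  s(X) = √(4.6667) = 2.1602
  s(Y) = √(11.4667) = 3.3862
  s(Z) = √(6.6667) = 2.582

Step 3 — r_{ij} = s_{ij} / (s_i · s_j):
  r[X,X] = 1 (diagonal).
  r[X,Y] = 1.1333 / (2.1602 · 3.3862) = 1.1333 / 7.3151 = 0.1549
  r[X,Z] = 2.7333 / (2.1602 · 2.582) = 2.7333 / 5.5777 = 0.49
  r[Y,Y] = 1 (diagonal).
  r[Y,Z] = 5.0667 / (3.3862 · 2.582) = 5.0667 / 8.7433 = 0.5795
  r[Z,Z] = 1 (diagonal).

R is symmetric with unit diagonal. Assembling:

R = [[1, 0.1549, 0.49],
 [0.1549, 1, 0.5795],
 [0.49, 0.5795, 1]]


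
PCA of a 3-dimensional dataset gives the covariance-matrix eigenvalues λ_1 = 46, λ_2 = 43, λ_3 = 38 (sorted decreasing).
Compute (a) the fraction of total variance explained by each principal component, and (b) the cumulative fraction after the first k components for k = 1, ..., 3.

Step 1 — total variance = trace(Sigma) = Σ λ_i = 46 + 43 + 38 = 127.

Step 2 — fraction explained by component i = λ_i / Σ λ:
  PC1: 46/127 = 0.3622
  PC2: 43/127 = 0.3386
  PC3: 38/127 = 0.2992

Step 3 — cumulative fraction after k components = (λ_1 + ... + λ_k) / Σ λ:
  k = 1: 46/127 = 0.3622
  k = 2: (46 + 43)/127 = 89/127 = 0.7008
  k = 3: (46 + 43 + 38)/127 = 127/127 = 1

Summary (fraction, with percent):

explained: PC1 0.3622 (36.22%), PC2 0.3386 (33.86%), PC3 0.2992 (29.92%);  cumulative: 0.3622, 0.7008, 1


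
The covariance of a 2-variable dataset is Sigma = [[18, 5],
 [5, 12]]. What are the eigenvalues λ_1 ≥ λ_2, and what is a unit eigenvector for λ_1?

Step 1 — characteristic polynomial of 2×2 Sigma:
  det(Sigma - λI) = λ² - trace · λ + det = 0.
  trace = 18 + 12 = 30, det = 18·12 - (5)² = 191.
Step 2 — discriminant:
  Δ = trace² - 4·det = 900 - 764 = 136.
Step 3 — eigenvalues:
  λ = (trace ± √Δ)/2 = (30 ± 11.6619)/2,
  λ_1 = 20.831,  λ_2 = 9.169.

Step 4 — unit eigenvector for λ_1: solve (Sigma - λ_1 I)v = 0. First row:
  (18 - 20.831)·v_x + (5)·v_y = 0, i.e. (-2.831)·v_x + (5)·v_y = 0,
  so v ∝ (b, λ_1 - a) = (5, 2.831) = u.
  ||u|| = √((5)² + (2.831)²) = √(33.0143) ≈ 5.7458,
  v_1 = u/||u|| ≈ (0.8702, 0.4927) (||v_1|| = 1).

λ_1 = 20.831,  λ_2 = 9.169;  v_1 ≈ (0.8702, 0.4927)


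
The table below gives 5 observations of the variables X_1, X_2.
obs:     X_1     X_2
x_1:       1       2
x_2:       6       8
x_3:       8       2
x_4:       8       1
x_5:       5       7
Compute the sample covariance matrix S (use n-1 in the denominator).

Step 1 — column means:
  mean(X_1) = (1 + 6 + 8 + 8 + 5) / 5 = 28/5 = 5.6
  mean(X_2) = (2 + 8 + 2 + 1 + 7) / 5 = 20/5 = 4

Step 2 — sample covariance S[i,j] = (1/(n-1)) · Σ_k (x_{k,i} - mean_i) · (x_{k,j} - mean_j), with n-1 = 4.
  S[X_1,X_1] = ((-4.6)·(-4.6) + (0.4)·(0.4) + (2.4)·(2.4) + (2.4)·(2.4) + (-0.6)·(-0.6)) / 4 = 33.2/4 = 8.3
  S[X_1,X_2] = ((-4.6)·(-2) + (0.4)·(4) + (2.4)·(-2) + (2.4)·(-3) + (-0.6)·(3)) / 4 = -3/4 = -0.75
  S[X_2,X_2] = ((-2)·(-2) + (4)·(4) + (-2)·(-2) + (-3)·(-3) + (3)·(3)) / 4 = 42/4 = 10.5

S is symmetric (S[j,i] = S[i,j]). Assembling:

S = [[8.3, -0.75],
 [-0.75, 10.5]]


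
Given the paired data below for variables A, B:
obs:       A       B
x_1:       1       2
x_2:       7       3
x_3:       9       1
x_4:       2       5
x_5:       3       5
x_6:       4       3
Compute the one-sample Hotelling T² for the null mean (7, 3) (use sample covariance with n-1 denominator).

Step 1 — sample mean vector:
  mean(A) = (1 + 7 + 9 + 2 + 3 + 4) / 6 = 26/6 = 4.3333
  mean(B) = (2 + 3 + 1 + 5 + 5 + 3) / 6 = 19/6 = 3.1667
  x̄ = (4.3333, 3.1667),  deviation x̄ - mu_0 = (4.3333, 3.1667) - (7, 3) = (-2.6667, 0.1667).

Step 2 — sample covariance matrix, S[i,j] = (1/(n-1)) · Σ_k (x_{k,i} - mean_i) · (x_{k,j} - mean_j), divisor n-1 = 5:
  S[A,A] = ((-3.3333)·(-3.3333) + (2.6667)·(2.6667) + (4.6667)·(4.6667) + (-2.3333)·(-2.3333) + (-1.3333)·(-1.3333) + (-0.3333)·(-0.3333)) / 5 = 47.3333/5 = 9.4667
  S[A,B] = ((-3.3333)·(-1.1667) + (2.6667)·(-0.1667) + (4.6667)·(-2.1667) + (-2.3333)·(1.8333) + (-1.3333)·(1.8333) + (-0.3333)·(-0.1667)) / 5 = -13.3333/5 = -2.6667
  S[B,B] = ((-1.1667)·(-1.1667) + (-0.1667)·(-0.1667) + (-2.1667)·(-2.1667) + (1.8333)·(1.8333) + (1.8333)·(1.8333) + (-0.1667)·(-0.1667)) / 5 = 12.8333/5 = 2.5667
  S = [[9.4667, -2.6667],
 [-2.6667, 2.5667]].

Step 3 — invert S. det(S) = 9.4667·2.5667 - (-2.6667)² = 17.1867.
  S^{-1} = (1/det) · [[d, -b], [-b, a]] = [[0.1493, 0.1552],
 [0.1552, 0.5508]].

Step 4 — quadratic form (x̄ - mu_0)^T · S^{-1} · (x̄ - mu_0):
  S^{-1} · (x̄ - mu_0) = (-0.3724, -0.322),
  (x̄ - mu_0)^T · [...] = (-2.6667)·(-0.3724) + (0.1667)·(-0.322) = 0.9394.

Step 5 — scale by n: T² = 6 · 0.9394 = 5.6362.

T² ≈ 5.6362


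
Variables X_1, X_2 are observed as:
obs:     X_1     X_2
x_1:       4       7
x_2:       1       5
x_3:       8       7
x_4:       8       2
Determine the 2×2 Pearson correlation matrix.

Step 1 — column means:
  mean(X_1) = (4 + 1 + 8 + 8) / 4 = 21/4 = 5.25
  mean(X_2) = (7 + 5 + 7 + 2) / 4 = 21/4 = 5.25

Step 2 — sample variances and covariances s[i,j] = (1/(n-1)) · Σ_k (x_{k,i} - mean_i) · (x_{k,j} - mean_j), with n-1 = 3:
  s[X_1,X_1] = ((-1.25)·(-1.25) + (-4.25)·(-4.25) + (2.75)·(2.75) + (2.75)·(2.75)) / 3 = 34.75/3 = 11.5833
  s[X_1,X_2] = ((-1.25)·(1.75) + (-4.25)·(-0.25) + (2.75)·(1.75) + (2.75)·(-3.25)) / 3 = -5.25/3 = -1.75
  s[X_2,X_2] = ((1.75)·(1.75) + (-0.25)·(-0.25) + (1.75)·(1.75) + (-3.25)·(-3.25)) / 3 = 16.75/3 = 5.5833
  Sample standard deviations s_i = √(s[i,i]):
  s(X_1) = √(11.5833) = 3.4034
  s(X_2) = √(5.5833) = 2.3629

Step 3 — r_{ij} = s_{ij} / (s_i · s_j):
  r[X_1,X_1] = 1 (diagonal).
  r[X_1,X_2] = -1.75 / (3.4034 · 2.3629) = -1.75 / 8.042 = -0.2176
  r[X_2,X_2] = 1 (diagonal).

R is symmetric with unit diagonal. Assembling:

R = [[1, -0.2176],
 [-0.2176, 1]]


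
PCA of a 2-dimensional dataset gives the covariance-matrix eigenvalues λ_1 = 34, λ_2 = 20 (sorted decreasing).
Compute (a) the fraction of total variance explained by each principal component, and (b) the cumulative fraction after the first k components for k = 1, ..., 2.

Step 1 — total variance = trace(Sigma) = Σ λ_i = 34 + 20 = 54.

Step 2 — fraction explained by component i = λ_i / Σ λ:
  PC1: 34/54 = 0.6296
  PC2: 20/54 = 0.3704

Step 3 — cumulative fraction after k components = (λ_1 + ... + λ_k) / Σ λ:
  k = 1: 34/54 = 0.6296
  k = 2: (34 + 20)/54 = 54/54 = 1

Summary (fraction, with percent):

explained: PC1 0.6296 (62.96%), PC2 0.3704 (37.04%);  cumulative: 0.6296, 1


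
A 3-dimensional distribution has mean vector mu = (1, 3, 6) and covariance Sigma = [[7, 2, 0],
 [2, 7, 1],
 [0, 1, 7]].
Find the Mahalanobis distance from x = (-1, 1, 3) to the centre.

Step 1 — centre the observation: (x - mu) = (-2, -2, -3).

Step 2 — invert Sigma (cofactor / det for 3×3, or solve directly):
  Sigma^{-1} = [[0.1558, -0.0455, 0.0065],
 [-0.0455, 0.1591, -0.0227],
 [0.0065, -0.0227, 0.1461]].

Step 3 — form the quadratic (x - mu)^T · Sigma^{-1} · (x - mu):
  Sigma^{-1} · (x - mu) = (-0.2403, -0.1591, -0.4058).
  (x - mu)^T · [Sigma^{-1} · (x - mu)] = (-2)·(-0.2403) + (-2)·(-0.1591) + (-3)·(-0.4058) = 2.0162.

Step 4 — take square root: d = √(2.0162) ≈ 1.4199.

d(x, mu) = √(2.0162) ≈ 1.4199


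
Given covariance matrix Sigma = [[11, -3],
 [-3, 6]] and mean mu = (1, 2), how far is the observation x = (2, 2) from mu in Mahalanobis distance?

Step 1 — centre the observation: (x - mu) = (1, 0).

Step 2 — invert Sigma. det(Sigma) = 11·6 - (-3)² = 57.
  Sigma^{-1} = (1/det) · [[d, -b], [-b, a]] = [[0.1053, 0.0526],
 [0.0526, 0.193]].

Step 3 — form the quadratic (x - mu)^T · Sigma^{-1} · (x - mu):
  Sigma^{-1} · (x - mu) = (0.1053, 0.0526).
  (x - mu)^T · [Sigma^{-1} · (x - mu)] = (1)·(0.1053) + (0)·(0.0526) = 0.1053.

Step 4 — take square root: d = √(0.1053) ≈ 0.3244.

d(x, mu) = √(0.1053) ≈ 0.3244


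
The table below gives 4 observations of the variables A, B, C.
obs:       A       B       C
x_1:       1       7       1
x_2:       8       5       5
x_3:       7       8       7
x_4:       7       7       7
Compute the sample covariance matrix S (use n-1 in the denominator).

Step 1 — column means:
  mean(A) = (1 + 8 + 7 + 7) / 4 = 23/4 = 5.75
  mean(B) = (7 + 5 + 8 + 7) / 4 = 27/4 = 6.75
  mean(C) = (1 + 5 + 7 + 7) / 4 = 20/4 = 5

Step 2 — sample covariance S[i,j] = (1/(n-1)) · Σ_k (x_{k,i} - mean_i) · (x_{k,j} - mean_j), with n-1 = 3.
  S[A,A] = ((-4.75)·(-4.75) + (2.25)·(2.25) + (1.25)·(1.25) + (1.25)·(1.25)) / 3 = 30.75/3 = 10.25
  S[A,B] = ((-4.75)·(0.25) + (2.25)·(-1.75) + (1.25)·(1.25) + (1.25)·(0.25)) / 3 = -3.25/3 = -1.0833
  S[A,C] = ((-4.75)·(-4) + (2.25)·(0) + (1.25)·(2) + (1.25)·(2)) / 3 = 24/3 = 8
  S[B,B] = ((0.25)·(0.25) + (-1.75)·(-1.75) + (1.25)·(1.25) + (0.25)·(0.25)) / 3 = 4.75/3 = 1.5833
  S[B,C] = ((0.25)·(-4) + (-1.75)·(0) + (1.25)·(2) + (0.25)·(2)) / 3 = 2/3 = 0.6667
  S[C,C] = ((-4)·(-4) + (0)·(0) + (2)·(2) + (2)·(2)) / 3 = 24/3 = 8

S is symmetric (S[j,i] = S[i,j]). Assembling:

S = [[10.25, -1.0833, 8],
 [-1.0833, 1.5833, 0.6667],
 [8, 0.6667, 8]]


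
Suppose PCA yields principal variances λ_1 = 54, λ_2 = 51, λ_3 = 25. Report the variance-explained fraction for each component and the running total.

Step 1 — total variance = trace(Sigma) = Σ λ_i = 54 + 51 + 25 = 130.

Step 2 — fraction explained by component i = λ_i / Σ λ:
  PC1: 54/130 = 0.4154
  PC2: 51/130 = 0.3923
  PC3: 25/130 = 0.1923

Step 3 — cumulative fraction after k components = (λ_1 + ... + λ_k) / Σ λ:
  k = 1: 54/130 = 0.4154
  k = 2: (54 + 51)/130 = 105/130 = 0.8077
  k = 3: (54 + 51 + 25)/130 = 130/130 = 1

Summary (fraction, with percent):

explained: PC1 0.4154 (41.54%), PC2 0.3923 (39.23%), PC3 0.1923 (19.23%);  cumulative: 0.4154, 0.8077, 1


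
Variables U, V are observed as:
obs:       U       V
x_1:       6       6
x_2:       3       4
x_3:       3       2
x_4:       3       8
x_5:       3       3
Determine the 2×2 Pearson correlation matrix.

Step 1 — column means:
  mean(U) = (6 + 3 + 3 + 3 + 3) / 5 = 18/5 = 3.6
  mean(V) = (6 + 4 + 2 + 8 + 3) / 5 = 23/5 = 4.6

Step 2 — sample variances and covariances s[i,j] = (1/(n-1)) · Σ_k (x_{k,i} - mean_i) · (x_{k,j} - mean_j), with n-1 = 4:
  s[U,U] = ((2.4)·(2.4) + (-0.6)·(-0.6) + (-0.6)·(-0.6) + (-0.6)·(-0.6) + (-0.6)·(-0.6)) / 4 = 7.2/4 = 1.8
  s[U,V] = ((2.4)·(1.4) + (-0.6)·(-0.6) + (-0.6)·(-2.6) + (-0.6)·(3.4) + (-0.6)·(-1.6)) / 4 = 4.2/4 = 1.05
  s[V,V] = ((1.4)·(1.4) + (-0.6)·(-0.6) + (-2.6)·(-2.6) + (3.4)·(3.4) + (-1.6)·(-1.6)) / 4 = 23.2/4 = 5.8
  Sample standard deviations s_i = √(s[i,i]):
  s(U) = √(1.8) = 1.3416
  s(V) = √(5.8) = 2.4083

Step 3 — r_{ij} = s_{ij} / (s_i · s_j):
  r[U,U] = 1 (diagonal).
  r[U,V] = 1.05 / (1.3416 · 2.4083) = 1.05 / 3.2311 = 0.325
  r[V,V] = 1 (diagonal).

R is symmetric with unit diagonal. Assembling:

R = [[1, 0.325],
 [0.325, 1]]


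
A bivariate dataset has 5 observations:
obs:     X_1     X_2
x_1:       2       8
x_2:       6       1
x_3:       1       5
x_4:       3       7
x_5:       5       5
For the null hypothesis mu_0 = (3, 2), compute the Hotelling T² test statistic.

Step 1 — sample mean vector:
  mean(X_1) = (2 + 6 + 1 + 3 + 5) / 5 = 17/5 = 3.4
  mean(X_2) = (8 + 1 + 5 + 7 + 5) / 5 = 26/5 = 5.2
  x̄ = (3.4, 5.2),  deviation x̄ - mu_0 = (3.4, 5.2) - (3, 2) = (0.4, 3.2).

Step 2 — sample covariance matrix, S[i,j] = (1/(n-1)) · Σ_k (x_{k,i} - mean_i) · (x_{k,j} - mean_j), divisor n-1 = 4:
  S[X_1,X_1] = ((-1.4)·(-1.4) + (2.6)·(2.6) + (-2.4)·(-2.4) + (-0.4)·(-0.4) + (1.6)·(1.6)) / 4 = 17.2/4 = 4.3
  S[X_1,X_2] = ((-1.4)·(2.8) + (2.6)·(-4.2) + (-2.4)·(-0.2) + (-0.4)·(1.8) + (1.6)·(-0.2)) / 4 = -15.4/4 = -3.85
  S[X_2,X_2] = ((2.8)·(2.8) + (-4.2)·(-4.2) + (-0.2)·(-0.2) + (1.8)·(1.8) + (-0.2)·(-0.2)) / 4 = 28.8/4 = 7.2
  S = [[4.3, -3.85],
 [-3.85, 7.2]].

Step 3 — invert S. det(S) = 4.3·7.2 - (-3.85)² = 16.1375.
  S^{-1} = (1/det) · [[d, -b], [-b, a]] = [[0.4462, 0.2386],
 [0.2386, 0.2665]].

Step 4 — quadratic form (x̄ - mu_0)^T · S^{-1} · (x̄ - mu_0):
  S^{-1} · (x̄ - mu_0) = (0.9419, 0.9481),
  (x̄ - mu_0)^T · [...] = (0.4)·(0.9419) + (3.2)·(0.9481) = 3.4107.

Step 5 — scale by n: T² = 5 · 3.4107 = 17.0534.

T² ≈ 17.0534


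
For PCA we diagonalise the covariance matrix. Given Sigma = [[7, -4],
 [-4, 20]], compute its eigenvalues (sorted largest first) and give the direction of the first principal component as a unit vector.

Step 1 — characteristic polynomial of 2×2 Sigma:
  det(Sigma - λI) = λ² - trace · λ + det = 0.
  trace = 7 + 20 = 27, det = 7·20 - (-4)² = 124.
Step 2 — discriminant:
  Δ = trace² - 4·det = 729 - 496 = 233.
Step 3 — eigenvalues:
  λ = (trace ± √Δ)/2 = (27 ± 15.2643)/2,
  λ_1 = 21.1322,  λ_2 = 5.8678.

Step 4 — unit eigenvector for λ_1: solve (Sigma - λ_1 I)v = 0. First row:
  (7 - 21.1322)·v_x + (-4)·v_y = 0, i.e. (-14.1322)·v_x + (-4)·v_y = 0,
  so v ∝ (b, λ_1 - a) = (-4, 14.1322); multiply by -1 so the first entry is positive: u = (4, -14.1322).
  ||u|| = √((4)² + (-14.1322)²) = √(215.7182) ≈ 14.6873,
  v_1 = u/||u|| ≈ (0.2723, -0.9622) (||v_1|| = 1).

λ_1 = 21.1322,  λ_2 = 5.8678;  v_1 ≈ (0.2723, -0.9622)


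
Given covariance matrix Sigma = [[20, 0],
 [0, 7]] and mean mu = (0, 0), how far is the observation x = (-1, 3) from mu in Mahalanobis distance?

Step 1 — centre the observation: (x - mu) = (-1, 3).

Step 2 — invert Sigma. det(Sigma) = 20·7 - (0)² = 140.
  Sigma^{-1} = (1/det) · [[d, -b], [-b, a]] = [[0.05, 0],
 [0, 0.1429]].

Step 3 — form the quadratic (x - mu)^T · Sigma^{-1} · (x - mu):
  Sigma^{-1} · (x - mu) = (-0.05, 0.4286).
  (x - mu)^T · [Sigma^{-1} · (x - mu)] = (-1)·(-0.05) + (3)·(0.4286) = 1.3357.

Step 4 — take square root: d = √(1.3357) ≈ 1.1557.

d(x, mu) = √(1.3357) ≈ 1.1557


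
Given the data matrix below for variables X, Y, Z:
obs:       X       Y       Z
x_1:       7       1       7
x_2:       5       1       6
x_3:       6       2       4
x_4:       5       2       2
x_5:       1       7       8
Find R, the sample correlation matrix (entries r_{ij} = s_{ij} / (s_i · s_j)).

Step 1 — column means:
  mean(X) = (7 + 5 + 6 + 5 + 1) / 5 = 24/5 = 4.8
  mean(Y) = (1 + 1 + 2 + 2 + 7) / 5 = 13/5 = 2.6
  mean(Z) = (7 + 6 + 4 + 2 + 8) / 5 = 27/5 = 5.4

Step 2 — sample variances and covariances s[i,j] = (1/(n-1)) · Σ_k (x_{k,i} - mean_i) · (x_{k,j} - mean_j), with n-1 = 4:
  s[X,X] = ((2.2)·(2.2) + (0.2)·(0.2) + (1.2)·(1.2) + (0.2)·(0.2) + (-3.8)·(-3.8)) / 4 = 20.8/4 = 5.2
  s[X,Y] = ((2.2)·(-1.6) + (0.2)·(-1.6) + (1.2)·(-0.6) + (0.2)·(-0.6) + (-3.8)·(4.4)) / 4 = -21.4/4 = -5.35
  s[X,Z] = ((2.2)·(1.6) + (0.2)·(0.6) + (1.2)·(-1.4) + (0.2)·(-3.4) + (-3.8)·(2.6)) / 4 = -8.6/4 = -2.15
  s[Y,Y] = ((-1.6)·(-1.6) + (-1.6)·(-1.6) + (-0.6)·(-0.6) + (-0.6)·(-0.6) + (4.4)·(4.4)) / 4 = 25.2/4 = 6.3
  s[Y,Z] = ((-1.6)·(1.6) + (-1.6)·(0.6) + (-0.6)·(-1.4) + (-0.6)·(-3.4) + (4.4)·(2.6)) / 4 = 10.8/4 = 2.7
  s[Z,Z] = ((1.6)·(1.6) + (0.6)·(0.6) + (-1.4)·(-1.4) + (-3.4)·(-3.4) + (2.6)·(2.6)) / 4 = 23.2/4 = 5.8
  Sample standard deviations s_i = √(s[i,i]):
  s(X) = √(5.2) = 2.2804
  s(Y) = √(6.3) = 2.51
  s(Z) = √(5.8) = 2.4083

Step 3 — r_{ij} = s_{ij} / (s_i · s_j):
  r[X,X] = 1 (diagonal).
  r[X,Y] = -5.35 / (2.2804 · 2.51) = -5.35 / 5.7236 = -0.9347
  r[X,Z] = -2.15 / (2.2804 · 2.4083) = -2.15 / 5.4918 = -0.3915
  r[Y,Y] = 1 (diagonal).
  r[Y,Z] = 2.7 / (2.51 · 2.4083) = 2.7 / 6.0448 = 0.4467
  r[Z,Z] = 1 (diagonal).

R is symmetric with unit diagonal. Assembling:

R = [[1, -0.9347, -0.3915],
 [-0.9347, 1, 0.4467],
 [-0.3915, 0.4467, 1]]


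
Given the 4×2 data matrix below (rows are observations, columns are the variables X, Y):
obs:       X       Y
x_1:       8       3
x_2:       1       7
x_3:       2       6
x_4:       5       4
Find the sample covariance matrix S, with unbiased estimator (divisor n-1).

Step 1 — column means:
  mean(X) = (8 + 1 + 2 + 5) / 4 = 16/4 = 4
  mean(Y) = (3 + 7 + 6 + 4) / 4 = 20/4 = 5

Step 2 — sample covariance S[i,j] = (1/(n-1)) · Σ_k (x_{k,i} - mean_i) · (x_{k,j} - mean_j), with n-1 = 3.
  S[X,X] = ((4)·(4) + (-3)·(-3) + (-2)·(-2) + (1)·(1)) / 3 = 30/3 = 10
  S[X,Y] = ((4)·(-2) + (-3)·(2) + (-2)·(1) + (1)·(-1)) / 3 = -17/3 = -5.6667
  S[Y,Y] = ((-2)·(-2) + (2)·(2) + (1)·(1) + (-1)·(-1)) / 3 = 10/3 = 3.3333

S is symmetric (S[j,i] = S[i,j]). Assembling:

S = [[10, -5.6667],
 [-5.6667, 3.3333]]


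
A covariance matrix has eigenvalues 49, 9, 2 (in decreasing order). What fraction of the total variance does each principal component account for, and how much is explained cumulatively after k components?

Step 1 — total variance = trace(Sigma) = Σ λ_i = 49 + 9 + 2 = 60.

Step 2 — fraction explained by component i = λ_i / Σ λ:
  PC1: 49/60 = 0.8167
  PC2: 9/60 = 0.15
  PC3: 2/60 = 0.0333

Step 3 — cumulative fraction after k components = (λ_1 + ... + λ_k) / Σ λ:
  k = 1: 49/60 = 0.8167
  k = 2: (49 + 9)/60 = 58/60 = 0.9667
  k = 3: (49 + 9 + 2)/60 = 60/60 = 1

Summary (fraction, with percent):

explained: PC1 0.8167 (81.67%), PC2 0.15 (15%), PC3 0.0333 (3.33%);  cumulative: 0.8167, 0.9667, 1


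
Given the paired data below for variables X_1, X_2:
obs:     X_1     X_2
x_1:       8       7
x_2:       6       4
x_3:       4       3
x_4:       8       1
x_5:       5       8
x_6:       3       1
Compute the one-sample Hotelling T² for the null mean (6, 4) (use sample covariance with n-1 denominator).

Step 1 — sample mean vector:
  mean(X_1) = (8 + 6 + 4 + 8 + 5 + 3) / 6 = 34/6 = 5.6667
  mean(X_2) = (7 + 4 + 3 + 1 + 8 + 1) / 6 = 24/6 = 4
  x̄ = (5.6667, 4),  deviation x̄ - mu_0 = (5.6667, 4) - (6, 4) = (-0.3333, 0).

Step 2 — sample covariance matrix, S[i,j] = (1/(n-1)) · Σ_k (x_{k,i} - mean_i) · (x_{k,j} - mean_j), divisor n-1 = 5:
  S[X_1,X_1] = ((2.3333)·(2.3333) + (0.3333)·(0.3333) + (-1.6667)·(-1.6667) + (2.3333)·(2.3333) + (-0.6667)·(-0.6667) + (-2.6667)·(-2.6667)) / 5 = 21.3333/5 = 4.2667
  S[X_1,X_2] = ((2.3333)·(3) + (0.3333)·(0) + (-1.6667)·(-1) + (2.3333)·(-3) + (-0.6667)·(4) + (-2.6667)·(-3)) / 5 = 7/5 = 1.4
  S[X_2,X_2] = ((3)·(3) + (0)·(0) + (-1)·(-1) + (-3)·(-3) + (4)·(4) + (-3)·(-3)) / 5 = 44/5 = 8.8
  S = [[4.2667, 1.4],
 [1.4, 8.8]].

Step 3 — invert S. det(S) = 4.2667·8.8 - (1.4)² = 35.5867.
  S^{-1} = (1/det) · [[d, -b], [-b, a]] = [[0.2473, -0.0393],
 [-0.0393, 0.1199]].

Step 4 — quadratic form (x̄ - mu_0)^T · S^{-1} · (x̄ - mu_0):
  S^{-1} · (x̄ - mu_0) = (-0.0824, 0.0131),
  (x̄ - mu_0)^T · [...] = (-0.3333)·(-0.0824) + (0)·(0.0131) = 0.0275.

Step 5 — scale by n: T² = 6 · 0.0275 = 0.1649.

T² ≈ 0.1649
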